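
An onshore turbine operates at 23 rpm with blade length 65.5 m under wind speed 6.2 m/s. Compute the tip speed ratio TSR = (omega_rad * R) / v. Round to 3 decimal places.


Convert rotational speed to rad/s:
  omega = 23 * 2 * pi / 60 = 2.4086 rad/s
Compute tip speed:
  v_tip = omega * R = 2.4086 * 65.5 = 157.76 m/s
Tip speed ratio:
  TSR = v_tip / v_wind = 157.76 / 6.2 = 25.445

25.445


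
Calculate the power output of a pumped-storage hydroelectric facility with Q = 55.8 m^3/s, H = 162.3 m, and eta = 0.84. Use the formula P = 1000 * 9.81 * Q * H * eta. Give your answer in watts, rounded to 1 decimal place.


Apply the hydropower formula P = rho * g * Q * H * eta
rho * g = 1000 * 9.81 = 9810.0
P = 9810.0 * 55.8 * 162.3 * 0.84
P = 74627864.1 W

74627864.1


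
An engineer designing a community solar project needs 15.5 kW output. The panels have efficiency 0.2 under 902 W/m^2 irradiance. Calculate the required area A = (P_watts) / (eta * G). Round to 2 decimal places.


Convert target power to watts: P = 15.5 * 1000 = 15500.0 W
Compute denominator: eta * G = 0.2 * 902 = 180.4
Required area A = P / (eta * G) = 15500.0 / 180.4
A = 85.92 m^2

85.92


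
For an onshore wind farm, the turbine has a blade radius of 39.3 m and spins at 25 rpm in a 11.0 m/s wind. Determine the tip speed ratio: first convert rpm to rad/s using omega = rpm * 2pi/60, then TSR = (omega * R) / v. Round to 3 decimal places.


Convert rotational speed to rad/s:
  omega = 25 * 2 * pi / 60 = 2.618 rad/s
Compute tip speed:
  v_tip = omega * R = 2.618 * 39.3 = 102.887 m/s
Tip speed ratio:
  TSR = v_tip / v_wind = 102.887 / 11.0 = 9.353

9.353


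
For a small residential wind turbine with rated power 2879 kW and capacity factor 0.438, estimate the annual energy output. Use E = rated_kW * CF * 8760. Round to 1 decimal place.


Annual energy = rated_kW * capacity_factor * hours_per_year
Given: P_rated = 2879 kW, CF = 0.438, hours = 8760
E = 2879 * 0.438 * 8760
E = 11046377.5 kWh

11046377.5


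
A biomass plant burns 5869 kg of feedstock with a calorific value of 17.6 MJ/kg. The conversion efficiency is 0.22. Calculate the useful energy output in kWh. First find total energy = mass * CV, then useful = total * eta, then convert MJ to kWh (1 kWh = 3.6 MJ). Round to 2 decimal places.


Total energy = mass * CV = 5869 * 17.6 = 103294.4 MJ
Useful energy = total * eta = 103294.4 * 0.22 = 22724.77 MJ
Convert to kWh: 22724.77 / 3.6
Useful energy = 6312.44 kWh

6312.44


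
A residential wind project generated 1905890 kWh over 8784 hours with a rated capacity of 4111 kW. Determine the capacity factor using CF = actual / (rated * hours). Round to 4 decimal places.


Capacity factor = actual output / maximum possible output
Maximum possible = rated * hours = 4111 * 8784 = 36111024 kWh
CF = 1905890 / 36111024
CF = 0.0528

0.0528


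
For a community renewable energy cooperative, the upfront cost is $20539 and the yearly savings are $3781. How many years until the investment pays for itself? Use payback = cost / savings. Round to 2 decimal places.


Simple payback period = initial cost / annual savings
Payback = 20539 / 3781
Payback = 5.43 years

5.43


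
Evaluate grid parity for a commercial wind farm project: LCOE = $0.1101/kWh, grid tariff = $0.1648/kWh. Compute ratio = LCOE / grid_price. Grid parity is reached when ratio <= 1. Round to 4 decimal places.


Compare LCOE to grid price:
  LCOE = $0.1101/kWh, Grid price = $0.1648/kWh
  Ratio = LCOE / grid_price = 0.1101 / 0.1648 = 0.6681
  Grid parity achieved (ratio <= 1)? yes

0.6681


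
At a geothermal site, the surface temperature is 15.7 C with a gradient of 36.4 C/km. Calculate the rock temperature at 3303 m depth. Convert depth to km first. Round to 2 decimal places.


Convert depth to km: 3303 / 1000 = 3.303 km
Temperature increase = gradient * depth_km = 36.4 * 3.303 = 120.23 C
Temperature at depth = T_surface + delta_T = 15.7 + 120.23
T = 135.93 C

135.93


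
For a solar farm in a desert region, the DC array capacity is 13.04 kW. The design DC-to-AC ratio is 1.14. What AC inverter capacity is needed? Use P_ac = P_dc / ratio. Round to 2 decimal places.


The inverter AC capacity is determined by the DC/AC ratio.
Given: P_dc = 13.04 kW, DC/AC ratio = 1.14
P_ac = P_dc / ratio = 13.04 / 1.14
P_ac = 11.44 kW

11.44


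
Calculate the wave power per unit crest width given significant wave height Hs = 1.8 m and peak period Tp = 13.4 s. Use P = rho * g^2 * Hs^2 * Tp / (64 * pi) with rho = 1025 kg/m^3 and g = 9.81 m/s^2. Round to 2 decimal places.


Apply wave power formula:
  g^2 = 9.81^2 = 96.2361
  Hs^2 = 1.8^2 = 3.24
  Numerator = rho * g^2 * Hs^2 * Tp = 1025 * 96.2361 * 3.24 * 13.4 = 4282641.18
  Denominator = 64 * pi = 201.0619
  P = 4282641.18 / 201.0619 = 21300.11 W/m

21300.11


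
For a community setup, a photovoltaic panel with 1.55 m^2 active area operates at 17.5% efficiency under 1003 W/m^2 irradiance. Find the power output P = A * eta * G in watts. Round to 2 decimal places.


Use the solar power formula P = A * eta * G.
Given: A = 1.55 m^2, eta = 0.175, G = 1003 W/m^2
P = 1.55 * 0.175 * 1003
P = 272.06 W

272.06


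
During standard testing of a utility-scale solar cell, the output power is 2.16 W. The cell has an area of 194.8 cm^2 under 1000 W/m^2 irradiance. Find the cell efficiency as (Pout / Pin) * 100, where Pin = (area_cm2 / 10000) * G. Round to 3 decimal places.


First compute the input power:
  Pin = area_cm2 / 10000 * G = 194.8 / 10000 * 1000 = 19.48 W
Then compute efficiency:
  Efficiency = (Pout / Pin) * 100 = (2.16 / 19.48) * 100
  Efficiency = 11.088%

11.088


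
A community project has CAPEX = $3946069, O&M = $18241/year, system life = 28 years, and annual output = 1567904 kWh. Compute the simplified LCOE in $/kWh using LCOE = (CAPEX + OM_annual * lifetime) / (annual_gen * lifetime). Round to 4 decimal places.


Total cost = CAPEX + OM * lifetime = 3946069 + 18241 * 28 = 3946069 + 510748 = 4456817
Total generation = annual * lifetime = 1567904 * 28 = 43901312 kWh
LCOE = 4456817 / 43901312
LCOE = 0.1015 $/kWh

0.1015


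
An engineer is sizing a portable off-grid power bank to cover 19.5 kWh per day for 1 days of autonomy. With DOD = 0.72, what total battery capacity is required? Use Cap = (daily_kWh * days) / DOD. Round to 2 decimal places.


Total energy needed = daily * days = 19.5 * 1 = 19.5 kWh
Account for depth of discharge:
  Cap = total_energy / DOD = 19.5 / 0.72
  Cap = 27.08 kWh

27.08


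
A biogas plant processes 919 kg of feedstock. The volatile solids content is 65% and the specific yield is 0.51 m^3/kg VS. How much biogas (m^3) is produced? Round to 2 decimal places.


Compute volatile solids:
  VS = mass * VS_fraction = 919 * 0.65 = 597.35 kg
Calculate biogas volume:
  Biogas = VS * specific_yield = 597.35 * 0.51
  Biogas = 304.65 m^3

304.65


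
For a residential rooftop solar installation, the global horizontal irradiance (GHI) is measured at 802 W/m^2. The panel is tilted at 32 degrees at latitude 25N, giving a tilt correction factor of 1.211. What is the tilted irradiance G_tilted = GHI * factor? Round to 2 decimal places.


Identify the given values:
  GHI = 802 W/m^2, tilt correction factor = 1.211
Apply the formula G_tilted = GHI * factor:
  G_tilted = 802 * 1.211
  G_tilted = 971.22 W/m^2

971.22


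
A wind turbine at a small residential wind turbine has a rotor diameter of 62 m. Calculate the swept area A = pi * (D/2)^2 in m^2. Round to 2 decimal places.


Compute the rotor radius:
  r = D / 2 = 62 / 2 = 31.0 m
Calculate swept area:
  A = pi * r^2 = pi * 31.0^2
  A = 3019.07 m^2

3019.07


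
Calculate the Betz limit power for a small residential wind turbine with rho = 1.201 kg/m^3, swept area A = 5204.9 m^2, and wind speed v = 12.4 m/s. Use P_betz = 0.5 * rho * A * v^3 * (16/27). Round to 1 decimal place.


The Betz coefficient Cp_max = 16/27 = 0.5926
v^3 = 12.4^3 = 1906.624
P_betz = 0.5 * rho * A * v^3 * Cp_max
P_betz = 0.5 * 1.201 * 5204.9 * 1906.624 * 0.5926
P_betz = 3531398.1 W

3531398.1


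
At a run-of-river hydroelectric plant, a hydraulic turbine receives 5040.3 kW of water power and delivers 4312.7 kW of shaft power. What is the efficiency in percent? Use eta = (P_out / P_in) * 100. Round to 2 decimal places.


Turbine efficiency = (output power / input power) * 100
eta = (4312.7 / 5040.3) * 100
eta = 85.56%

85.56


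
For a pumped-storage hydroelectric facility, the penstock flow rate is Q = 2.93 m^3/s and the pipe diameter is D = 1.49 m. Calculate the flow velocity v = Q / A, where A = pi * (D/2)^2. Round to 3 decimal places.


Compute pipe cross-sectional area:
  A = pi * (D/2)^2 = pi * (1.49/2)^2 = 1.7437 m^2
Calculate velocity:
  v = Q / A = 2.93 / 1.7437
  v = 1.680 m/s

1.680


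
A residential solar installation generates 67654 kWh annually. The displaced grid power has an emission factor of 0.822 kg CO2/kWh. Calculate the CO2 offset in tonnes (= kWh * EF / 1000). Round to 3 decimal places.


CO2 offset in kg = generation * emission_factor
CO2 offset = 67654 * 0.822 = 55611.59 kg
Convert to tonnes:
  CO2 offset = 55611.59 / 1000 = 55.612 tonnes

55.612


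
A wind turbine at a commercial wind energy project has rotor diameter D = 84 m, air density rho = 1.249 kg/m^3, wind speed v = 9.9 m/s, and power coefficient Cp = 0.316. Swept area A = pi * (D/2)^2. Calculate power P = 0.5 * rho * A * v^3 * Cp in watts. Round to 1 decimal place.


Step 1 -- Compute swept area:
  A = pi * (D/2)^2 = pi * (84/2)^2 = 5541.77 m^2
Step 2 -- Apply wind power equation:
  P = 0.5 * rho * A * v^3 * Cp
  v^3 = 9.9^3 = 970.299
  P = 0.5 * 1.249 * 5541.77 * 970.299 * 0.316
  P = 1061142.1 W

1061142.1


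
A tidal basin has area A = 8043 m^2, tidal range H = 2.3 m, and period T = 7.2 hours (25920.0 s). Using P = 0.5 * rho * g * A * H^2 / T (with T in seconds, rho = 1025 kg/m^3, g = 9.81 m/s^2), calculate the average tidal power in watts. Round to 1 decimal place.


Convert period to seconds: T = 7.2 * 3600 = 25920.0 s
H^2 = 2.3^2 = 5.29
P = 0.5 * rho * g * A * H^2 / T
P = 0.5 * 1025 * 9.81 * 8043 * 5.29 / 25920.0
P = 8252.8 W

8252.8


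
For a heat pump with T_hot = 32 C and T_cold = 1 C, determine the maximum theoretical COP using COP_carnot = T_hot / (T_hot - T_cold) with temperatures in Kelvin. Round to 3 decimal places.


Convert to Kelvin:
  T_hot = 32 + 273.15 = 305.15 K
  T_cold = 1 + 273.15 = 274.15 K
Apply Carnot COP formula:
  COP = T_hot_K / (T_hot_K - T_cold_K) = 305.15 / 31.0
  COP = 9.844

9.844


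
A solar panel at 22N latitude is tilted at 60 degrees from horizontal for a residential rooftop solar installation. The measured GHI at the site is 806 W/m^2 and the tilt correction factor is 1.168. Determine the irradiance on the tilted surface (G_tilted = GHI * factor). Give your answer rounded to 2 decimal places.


Identify the given values:
  GHI = 806 W/m^2, tilt correction factor = 1.168
Apply the formula G_tilted = GHI * factor:
  G_tilted = 806 * 1.168
  G_tilted = 941.41 W/m^2

941.41


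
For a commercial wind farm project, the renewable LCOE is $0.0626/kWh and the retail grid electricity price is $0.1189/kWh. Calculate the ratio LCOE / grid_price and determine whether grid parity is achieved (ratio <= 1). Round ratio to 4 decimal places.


Compare LCOE to grid price:
  LCOE = $0.0626/kWh, Grid price = $0.1189/kWh
  Ratio = LCOE / grid_price = 0.0626 / 0.1189 = 0.5265
  Grid parity achieved (ratio <= 1)? yes

0.5265


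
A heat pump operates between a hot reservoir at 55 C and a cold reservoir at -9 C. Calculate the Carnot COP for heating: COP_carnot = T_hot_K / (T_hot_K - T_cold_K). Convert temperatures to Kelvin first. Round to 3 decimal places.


Convert to Kelvin:
  T_hot = 55 + 273.15 = 328.15 K
  T_cold = -9 + 273.15 = 264.15 K
Apply Carnot COP formula:
  COP = T_hot_K / (T_hot_K - T_cold_K) = 328.15 / 64.0
  COP = 5.127

5.127


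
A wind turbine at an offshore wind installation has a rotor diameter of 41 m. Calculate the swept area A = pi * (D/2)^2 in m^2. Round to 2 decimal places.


Compute the rotor radius:
  r = D / 2 = 41 / 2 = 20.5 m
Calculate swept area:
  A = pi * r^2 = pi * 20.5^2
  A = 1320.25 m^2

1320.25


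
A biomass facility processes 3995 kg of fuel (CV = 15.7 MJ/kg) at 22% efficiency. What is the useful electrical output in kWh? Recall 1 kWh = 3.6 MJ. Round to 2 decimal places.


Total energy = mass * CV = 3995 * 15.7 = 62721.5 MJ
Useful energy = total * eta = 62721.5 * 0.22 = 13798.73 MJ
Convert to kWh: 13798.73 / 3.6
Useful energy = 3832.98 kWh

3832.98


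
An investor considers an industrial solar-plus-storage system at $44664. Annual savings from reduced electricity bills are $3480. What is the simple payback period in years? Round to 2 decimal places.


Simple payback period = initial cost / annual savings
Payback = 44664 / 3480
Payback = 12.83 years

12.83


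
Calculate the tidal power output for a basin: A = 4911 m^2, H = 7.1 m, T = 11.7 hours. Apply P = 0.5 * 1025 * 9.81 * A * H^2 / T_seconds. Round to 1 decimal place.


Convert period to seconds: T = 11.7 * 3600 = 42120.0 s
H^2 = 7.1^2 = 50.41
P = 0.5 * rho * g * A * H^2 / T
P = 0.5 * 1025 * 9.81 * 4911 * 50.41 / 42120.0
P = 29550.2 W

29550.2


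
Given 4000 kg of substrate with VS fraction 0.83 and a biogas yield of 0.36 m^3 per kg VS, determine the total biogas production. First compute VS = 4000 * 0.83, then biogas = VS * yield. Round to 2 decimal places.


Compute volatile solids:
  VS = mass * VS_fraction = 4000 * 0.83 = 3320.0 kg
Calculate biogas volume:
  Biogas = VS * specific_yield = 3320.0 * 0.36
  Biogas = 1195.20 m^3

1195.20


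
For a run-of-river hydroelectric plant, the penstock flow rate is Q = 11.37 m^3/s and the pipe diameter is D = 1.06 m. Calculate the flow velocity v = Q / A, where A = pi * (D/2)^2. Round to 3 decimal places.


Compute pipe cross-sectional area:
  A = pi * (D/2)^2 = pi * (1.06/2)^2 = 0.8825 m^2
Calculate velocity:
  v = Q / A = 11.37 / 0.8825
  v = 12.884 m/s

12.884


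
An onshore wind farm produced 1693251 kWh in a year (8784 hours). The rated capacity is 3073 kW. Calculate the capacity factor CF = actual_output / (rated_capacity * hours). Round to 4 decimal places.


Capacity factor = actual output / maximum possible output
Maximum possible = rated * hours = 3073 * 8784 = 26993232 kWh
CF = 1693251 / 26993232
CF = 0.0627

0.0627


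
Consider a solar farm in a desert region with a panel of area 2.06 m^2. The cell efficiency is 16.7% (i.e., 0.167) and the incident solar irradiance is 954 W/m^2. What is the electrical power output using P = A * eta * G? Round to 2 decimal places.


Use the solar power formula P = A * eta * G.
Given: A = 2.06 m^2, eta = 0.167, G = 954 W/m^2
P = 2.06 * 0.167 * 954
P = 328.20 W

328.20


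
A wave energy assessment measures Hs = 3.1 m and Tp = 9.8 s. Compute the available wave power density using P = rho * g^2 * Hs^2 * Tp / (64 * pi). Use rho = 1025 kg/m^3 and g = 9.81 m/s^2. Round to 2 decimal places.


Apply wave power formula:
  g^2 = 9.81^2 = 96.2361
  Hs^2 = 3.1^2 = 9.61
  Numerator = rho * g^2 * Hs^2 * Tp = 1025 * 96.2361 * 9.61 * 9.8 = 9289906.51
  Denominator = 64 * pi = 201.0619
  P = 9289906.51 / 201.0619 = 46204.20 W/m

46204.20


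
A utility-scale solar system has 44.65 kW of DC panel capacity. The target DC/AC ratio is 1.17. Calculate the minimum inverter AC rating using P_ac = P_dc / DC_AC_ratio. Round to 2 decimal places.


The inverter AC capacity is determined by the DC/AC ratio.
Given: P_dc = 44.65 kW, DC/AC ratio = 1.17
P_ac = P_dc / ratio = 44.65 / 1.17
P_ac = 38.16 kW

38.16


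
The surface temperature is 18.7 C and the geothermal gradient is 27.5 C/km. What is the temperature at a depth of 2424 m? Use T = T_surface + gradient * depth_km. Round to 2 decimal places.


Convert depth to km: 2424 / 1000 = 2.424 km
Temperature increase = gradient * depth_km = 27.5 * 2.424 = 66.66 C
Temperature at depth = T_surface + delta_T = 18.7 + 66.66
T = 85.36 C

85.36


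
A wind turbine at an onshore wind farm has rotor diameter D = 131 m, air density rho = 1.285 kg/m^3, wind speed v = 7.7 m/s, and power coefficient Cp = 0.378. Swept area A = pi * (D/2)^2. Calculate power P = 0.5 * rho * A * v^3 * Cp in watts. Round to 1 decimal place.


Step 1 -- Compute swept area:
  A = pi * (D/2)^2 = pi * (131/2)^2 = 13478.22 m^2
Step 2 -- Apply wind power equation:
  P = 0.5 * rho * A * v^3 * Cp
  v^3 = 7.7^3 = 456.533
  P = 0.5 * 1.285 * 13478.22 * 456.533 * 0.378
  P = 1494409.4 W

1494409.4


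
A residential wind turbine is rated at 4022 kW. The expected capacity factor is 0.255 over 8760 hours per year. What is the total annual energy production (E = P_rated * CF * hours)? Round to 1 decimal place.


Annual energy = rated_kW * capacity_factor * hours_per_year
Given: P_rated = 4022 kW, CF = 0.255, hours = 8760
E = 4022 * 0.255 * 8760
E = 8984343.6 kWh

8984343.6


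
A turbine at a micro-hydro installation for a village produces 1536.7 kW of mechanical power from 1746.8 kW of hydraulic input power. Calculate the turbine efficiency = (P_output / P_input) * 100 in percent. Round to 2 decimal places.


Turbine efficiency = (output power / input power) * 100
eta = (1536.7 / 1746.8) * 100
eta = 87.97%

87.97


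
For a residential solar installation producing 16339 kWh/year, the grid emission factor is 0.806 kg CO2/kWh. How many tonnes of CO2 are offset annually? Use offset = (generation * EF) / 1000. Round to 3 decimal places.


CO2 offset in kg = generation * emission_factor
CO2 offset = 16339 * 0.806 = 13169.23 kg
Convert to tonnes:
  CO2 offset = 13169.23 / 1000 = 13.169 tonnes

13.169


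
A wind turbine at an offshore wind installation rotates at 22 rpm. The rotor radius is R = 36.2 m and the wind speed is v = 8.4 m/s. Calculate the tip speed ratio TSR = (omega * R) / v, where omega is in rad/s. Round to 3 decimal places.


Convert rotational speed to rad/s:
  omega = 22 * 2 * pi / 60 = 2.3038 rad/s
Compute tip speed:
  v_tip = omega * R = 2.3038 * 36.2 = 83.399 m/s
Tip speed ratio:
  TSR = v_tip / v_wind = 83.399 / 8.4 = 9.928

9.928


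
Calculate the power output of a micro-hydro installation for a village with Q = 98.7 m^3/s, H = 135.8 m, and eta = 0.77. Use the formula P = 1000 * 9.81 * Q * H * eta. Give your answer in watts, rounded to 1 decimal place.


Apply the hydropower formula P = rho * g * Q * H * eta
rho * g = 1000 * 9.81 = 9810.0
P = 9810.0 * 98.7 * 135.8 * 0.77
P = 101245715.8 W

101245715.8


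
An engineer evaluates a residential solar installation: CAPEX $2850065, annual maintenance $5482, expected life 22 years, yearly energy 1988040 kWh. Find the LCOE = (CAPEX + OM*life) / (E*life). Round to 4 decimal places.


Total cost = CAPEX + OM * lifetime = 2850065 + 5482 * 22 = 2850065 + 120604 = 2970669
Total generation = annual * lifetime = 1988040 * 22 = 43736880 kWh
LCOE = 2970669 / 43736880
LCOE = 0.0679 $/kWh

0.0679


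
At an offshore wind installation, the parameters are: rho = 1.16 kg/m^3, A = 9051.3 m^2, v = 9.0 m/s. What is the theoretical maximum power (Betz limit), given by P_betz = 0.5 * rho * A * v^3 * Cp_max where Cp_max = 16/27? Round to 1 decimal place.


The Betz coefficient Cp_max = 16/27 = 0.5926
v^3 = 9.0^3 = 729.0
P_betz = 0.5 * rho * A * v^3 * Cp_max
P_betz = 0.5 * 1.16 * 9051.3 * 729.0 * 0.5926
P_betz = 2267893.7 W

2267893.7


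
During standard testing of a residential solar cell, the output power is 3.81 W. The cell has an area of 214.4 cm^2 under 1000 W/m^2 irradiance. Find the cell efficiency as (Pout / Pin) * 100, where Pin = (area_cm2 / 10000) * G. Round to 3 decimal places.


First compute the input power:
  Pin = area_cm2 / 10000 * G = 214.4 / 10000 * 1000 = 21.44 W
Then compute efficiency:
  Efficiency = (Pout / Pin) * 100 = (3.81 / 21.44) * 100
  Efficiency = 17.771%

17.771


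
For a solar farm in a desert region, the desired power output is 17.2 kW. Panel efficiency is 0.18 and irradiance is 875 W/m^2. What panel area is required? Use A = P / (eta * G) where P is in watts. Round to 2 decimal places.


Convert target power to watts: P = 17.2 * 1000 = 17200.0 W
Compute denominator: eta * G = 0.18 * 875 = 157.5
Required area A = P / (eta * G) = 17200.0 / 157.5
A = 109.21 m^2

109.21


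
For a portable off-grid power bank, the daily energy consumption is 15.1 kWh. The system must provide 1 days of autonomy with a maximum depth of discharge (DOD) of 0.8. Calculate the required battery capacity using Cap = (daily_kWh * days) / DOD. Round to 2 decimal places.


Total energy needed = daily * days = 15.1 * 1 = 15.1 kWh
Account for depth of discharge:
  Cap = total_energy / DOD = 15.1 / 0.8
  Cap = 18.88 kWh

18.88


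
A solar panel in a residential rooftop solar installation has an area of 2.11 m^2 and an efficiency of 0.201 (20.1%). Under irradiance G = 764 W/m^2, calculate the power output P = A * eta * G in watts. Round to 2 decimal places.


Use the solar power formula P = A * eta * G.
Given: A = 2.11 m^2, eta = 0.201, G = 764 W/m^2
P = 2.11 * 0.201 * 764
P = 324.02 W

324.02


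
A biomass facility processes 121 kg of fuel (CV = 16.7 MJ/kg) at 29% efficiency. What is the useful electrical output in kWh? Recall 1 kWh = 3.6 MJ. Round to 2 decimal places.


Total energy = mass * CV = 121 * 16.7 = 2020.7 MJ
Useful energy = total * eta = 2020.7 * 0.29 = 586.0 MJ
Convert to kWh: 586.0 / 3.6
Useful energy = 162.78 kWh

162.78


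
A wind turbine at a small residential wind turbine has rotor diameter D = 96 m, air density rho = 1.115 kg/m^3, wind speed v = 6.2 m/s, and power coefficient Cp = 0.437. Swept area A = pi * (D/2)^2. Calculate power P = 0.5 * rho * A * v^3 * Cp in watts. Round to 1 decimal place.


Step 1 -- Compute swept area:
  A = pi * (D/2)^2 = pi * (96/2)^2 = 7238.23 m^2
Step 2 -- Apply wind power equation:
  P = 0.5 * rho * A * v^3 * Cp
  v^3 = 6.2^3 = 238.328
  P = 0.5 * 1.115 * 7238.23 * 238.328 * 0.437
  P = 420275.2 W

420275.2


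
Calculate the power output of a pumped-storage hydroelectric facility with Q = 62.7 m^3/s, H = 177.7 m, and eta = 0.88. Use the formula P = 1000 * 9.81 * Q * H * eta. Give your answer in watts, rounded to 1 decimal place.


Apply the hydropower formula P = rho * g * Q * H * eta
rho * g = 1000 * 9.81 = 9810.0
P = 9810.0 * 62.7 * 177.7 * 0.88
P = 96184844.7 W

96184844.7


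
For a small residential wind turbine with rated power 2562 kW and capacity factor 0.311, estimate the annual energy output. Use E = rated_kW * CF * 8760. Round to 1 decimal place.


Annual energy = rated_kW * capacity_factor * hours_per_year
Given: P_rated = 2562 kW, CF = 0.311, hours = 8760
E = 2562 * 0.311 * 8760
E = 6979810.3 kWh

6979810.3


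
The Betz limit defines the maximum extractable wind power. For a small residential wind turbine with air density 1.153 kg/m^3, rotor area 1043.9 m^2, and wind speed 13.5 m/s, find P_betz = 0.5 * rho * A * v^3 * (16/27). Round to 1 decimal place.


The Betz coefficient Cp_max = 16/27 = 0.5926
v^3 = 13.5^3 = 2460.375
P_betz = 0.5 * rho * A * v^3 * Cp_max
P_betz = 0.5 * 1.153 * 1043.9 * 2460.375 * 0.5926
P_betz = 877436.6 W

877436.6


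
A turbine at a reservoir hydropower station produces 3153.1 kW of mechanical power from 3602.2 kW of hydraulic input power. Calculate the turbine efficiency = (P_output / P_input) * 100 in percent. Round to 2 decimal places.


Turbine efficiency = (output power / input power) * 100
eta = (3153.1 / 3602.2) * 100
eta = 87.53%

87.53


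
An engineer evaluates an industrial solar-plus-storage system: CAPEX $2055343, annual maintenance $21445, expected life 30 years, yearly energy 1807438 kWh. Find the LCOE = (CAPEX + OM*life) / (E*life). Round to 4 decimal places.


Total cost = CAPEX + OM * lifetime = 2055343 + 21445 * 30 = 2055343 + 643350 = 2698693
Total generation = annual * lifetime = 1807438 * 30 = 54223140 kWh
LCOE = 2698693 / 54223140
LCOE = 0.0498 $/kWh

0.0498


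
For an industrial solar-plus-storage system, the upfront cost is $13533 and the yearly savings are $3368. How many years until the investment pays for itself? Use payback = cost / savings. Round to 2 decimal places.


Simple payback period = initial cost / annual savings
Payback = 13533 / 3368
Payback = 4.02 years

4.02


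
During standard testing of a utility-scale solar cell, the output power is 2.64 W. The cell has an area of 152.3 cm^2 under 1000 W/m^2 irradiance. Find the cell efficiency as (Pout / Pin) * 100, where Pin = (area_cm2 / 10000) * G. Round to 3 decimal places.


First compute the input power:
  Pin = area_cm2 / 10000 * G = 152.3 / 10000 * 1000 = 15.23 W
Then compute efficiency:
  Efficiency = (Pout / Pin) * 100 = (2.64 / 15.23) * 100
  Efficiency = 17.334%

17.334


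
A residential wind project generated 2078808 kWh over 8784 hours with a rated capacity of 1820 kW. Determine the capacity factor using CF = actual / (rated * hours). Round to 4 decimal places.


Capacity factor = actual output / maximum possible output
Maximum possible = rated * hours = 1820 * 8784 = 15986880 kWh
CF = 2078808 / 15986880
CF = 0.1300

0.1300


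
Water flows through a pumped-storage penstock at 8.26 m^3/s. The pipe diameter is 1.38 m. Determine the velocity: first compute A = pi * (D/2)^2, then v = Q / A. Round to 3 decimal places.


Compute pipe cross-sectional area:
  A = pi * (D/2)^2 = pi * (1.38/2)^2 = 1.4957 m^2
Calculate velocity:
  v = Q / A = 8.26 / 1.4957
  v = 5.522 m/s

5.522


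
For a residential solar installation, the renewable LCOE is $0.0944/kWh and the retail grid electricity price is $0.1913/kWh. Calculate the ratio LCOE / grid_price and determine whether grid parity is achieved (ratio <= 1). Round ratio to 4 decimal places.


Compare LCOE to grid price:
  LCOE = $0.0944/kWh, Grid price = $0.1913/kWh
  Ratio = LCOE / grid_price = 0.0944 / 0.1913 = 0.4935
  Grid parity achieved (ratio <= 1)? yes

0.4935


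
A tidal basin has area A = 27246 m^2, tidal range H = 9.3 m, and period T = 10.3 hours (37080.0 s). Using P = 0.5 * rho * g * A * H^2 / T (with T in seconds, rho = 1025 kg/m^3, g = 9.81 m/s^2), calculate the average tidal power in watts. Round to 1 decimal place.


Convert period to seconds: T = 10.3 * 3600 = 37080.0 s
H^2 = 9.3^2 = 86.49
P = 0.5 * rho * g * A * H^2 / T
P = 0.5 * 1025 * 9.81 * 27246 * 86.49 / 37080.0
P = 319515.4 W

319515.4


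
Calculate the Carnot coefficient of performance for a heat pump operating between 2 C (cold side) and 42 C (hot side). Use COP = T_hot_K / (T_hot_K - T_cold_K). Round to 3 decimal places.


Convert to Kelvin:
  T_hot = 42 + 273.15 = 315.15 K
  T_cold = 2 + 273.15 = 275.15 K
Apply Carnot COP formula:
  COP = T_hot_K / (T_hot_K - T_cold_K) = 315.15 / 40.0
  COP = 7.879

7.879


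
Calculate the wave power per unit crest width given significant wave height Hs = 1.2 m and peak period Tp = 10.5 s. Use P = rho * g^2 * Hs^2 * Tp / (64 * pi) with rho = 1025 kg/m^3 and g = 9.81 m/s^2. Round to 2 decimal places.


Apply wave power formula:
  g^2 = 9.81^2 = 96.2361
  Hs^2 = 1.2^2 = 1.44
  Numerator = rho * g^2 * Hs^2 * Tp = 1025 * 96.2361 * 1.44 * 10.5 = 1491467.08
  Denominator = 64 * pi = 201.0619
  P = 1491467.08 / 201.0619 = 7417.95 W/m

7417.95


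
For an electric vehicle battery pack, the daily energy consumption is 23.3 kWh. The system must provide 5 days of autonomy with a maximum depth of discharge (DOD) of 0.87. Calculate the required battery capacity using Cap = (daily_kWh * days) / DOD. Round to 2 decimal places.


Total energy needed = daily * days = 23.3 * 5 = 116.5 kWh
Account for depth of discharge:
  Cap = total_energy / DOD = 116.5 / 0.87
  Cap = 133.91 kWh

133.91


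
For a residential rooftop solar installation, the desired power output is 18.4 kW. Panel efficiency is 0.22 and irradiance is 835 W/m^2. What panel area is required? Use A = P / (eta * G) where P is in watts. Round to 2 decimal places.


Convert target power to watts: P = 18.4 * 1000 = 18400.0 W
Compute denominator: eta * G = 0.22 * 835 = 183.7
Required area A = P / (eta * G) = 18400.0 / 183.7
A = 100.16 m^2

100.16


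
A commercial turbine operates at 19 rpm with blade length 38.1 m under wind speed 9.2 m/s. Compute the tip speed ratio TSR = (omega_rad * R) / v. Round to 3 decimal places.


Convert rotational speed to rad/s:
  omega = 19 * 2 * pi / 60 = 1.9897 rad/s
Compute tip speed:
  v_tip = omega * R = 1.9897 * 38.1 = 75.807 m/s
Tip speed ratio:
  TSR = v_tip / v_wind = 75.807 / 9.2 = 8.240

8.240


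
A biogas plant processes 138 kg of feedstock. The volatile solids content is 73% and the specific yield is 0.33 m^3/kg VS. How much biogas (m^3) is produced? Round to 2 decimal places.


Compute volatile solids:
  VS = mass * VS_fraction = 138 * 0.73 = 100.74 kg
Calculate biogas volume:
  Biogas = VS * specific_yield = 100.74 * 0.33
  Biogas = 33.24 m^3

33.24


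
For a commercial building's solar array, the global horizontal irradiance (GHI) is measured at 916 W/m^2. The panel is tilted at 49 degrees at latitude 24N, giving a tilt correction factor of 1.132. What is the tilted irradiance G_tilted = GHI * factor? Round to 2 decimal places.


Identify the given values:
  GHI = 916 W/m^2, tilt correction factor = 1.132
Apply the formula G_tilted = GHI * factor:
  G_tilted = 916 * 1.132
  G_tilted = 1036.91 W/m^2

1036.91


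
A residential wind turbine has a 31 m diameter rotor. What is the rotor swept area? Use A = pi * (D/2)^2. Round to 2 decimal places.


Compute the rotor radius:
  r = D / 2 = 31 / 2 = 15.5 m
Calculate swept area:
  A = pi * r^2 = pi * 15.5^2
  A = 754.77 m^2

754.77


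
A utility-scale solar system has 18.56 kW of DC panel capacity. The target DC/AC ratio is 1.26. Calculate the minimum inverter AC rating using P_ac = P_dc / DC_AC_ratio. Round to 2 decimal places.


The inverter AC capacity is determined by the DC/AC ratio.
Given: P_dc = 18.56 kW, DC/AC ratio = 1.26
P_ac = P_dc / ratio = 18.56 / 1.26
P_ac = 14.73 kW

14.73


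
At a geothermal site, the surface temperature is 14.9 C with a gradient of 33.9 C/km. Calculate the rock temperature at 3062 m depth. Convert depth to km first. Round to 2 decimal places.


Convert depth to km: 3062 / 1000 = 3.062 km
Temperature increase = gradient * depth_km = 33.9 * 3.062 = 103.8 C
Temperature at depth = T_surface + delta_T = 14.9 + 103.8
T = 118.70 C

118.70


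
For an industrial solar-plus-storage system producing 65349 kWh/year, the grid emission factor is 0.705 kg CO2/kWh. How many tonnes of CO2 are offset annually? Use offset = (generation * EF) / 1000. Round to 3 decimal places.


CO2 offset in kg = generation * emission_factor
CO2 offset = 65349 * 0.705 = 46071.05 kg
Convert to tonnes:
  CO2 offset = 46071.05 / 1000 = 46.071 tonnes

46.071


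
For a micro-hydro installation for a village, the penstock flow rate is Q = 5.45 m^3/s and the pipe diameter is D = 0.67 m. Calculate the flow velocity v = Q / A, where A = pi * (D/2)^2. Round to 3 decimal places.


Compute pipe cross-sectional area:
  A = pi * (D/2)^2 = pi * (0.67/2)^2 = 0.3526 m^2
Calculate velocity:
  v = Q / A = 5.45 / 0.3526
  v = 15.458 m/s

15.458


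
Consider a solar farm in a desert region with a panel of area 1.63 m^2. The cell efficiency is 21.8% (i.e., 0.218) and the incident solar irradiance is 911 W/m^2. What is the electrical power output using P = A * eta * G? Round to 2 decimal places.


Use the solar power formula P = A * eta * G.
Given: A = 1.63 m^2, eta = 0.218, G = 911 W/m^2
P = 1.63 * 0.218 * 911
P = 323.71 W

323.71


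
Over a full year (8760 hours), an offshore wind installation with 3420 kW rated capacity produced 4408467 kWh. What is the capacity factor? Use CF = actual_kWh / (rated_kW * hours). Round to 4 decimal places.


Capacity factor = actual output / maximum possible output
Maximum possible = rated * hours = 3420 * 8760 = 29959200 kWh
CF = 4408467 / 29959200
CF = 0.1471

0.1471


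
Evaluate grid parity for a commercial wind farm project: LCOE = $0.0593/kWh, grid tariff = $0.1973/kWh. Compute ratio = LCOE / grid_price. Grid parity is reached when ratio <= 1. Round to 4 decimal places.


Compare LCOE to grid price:
  LCOE = $0.0593/kWh, Grid price = $0.1973/kWh
  Ratio = LCOE / grid_price = 0.0593 / 0.1973 = 0.3006
  Grid parity achieved (ratio <= 1)? yes

0.3006


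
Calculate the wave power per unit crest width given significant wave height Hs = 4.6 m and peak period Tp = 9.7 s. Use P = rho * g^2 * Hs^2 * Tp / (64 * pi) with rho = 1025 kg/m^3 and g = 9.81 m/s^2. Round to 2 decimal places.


Apply wave power formula:
  g^2 = 9.81^2 = 96.2361
  Hs^2 = 4.6^2 = 21.16
  Numerator = rho * g^2 * Hs^2 * Tp = 1025 * 96.2361 * 21.16 * 9.7 = 20246468.3
  Denominator = 64 * pi = 201.0619
  P = 20246468.3 / 201.0619 = 100697.67 W/m

100697.67


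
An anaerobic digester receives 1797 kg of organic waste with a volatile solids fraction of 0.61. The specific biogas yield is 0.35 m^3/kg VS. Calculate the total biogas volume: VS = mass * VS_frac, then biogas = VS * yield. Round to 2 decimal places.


Compute volatile solids:
  VS = mass * VS_fraction = 1797 * 0.61 = 1096.17 kg
Calculate biogas volume:
  Biogas = VS * specific_yield = 1096.17 * 0.35
  Biogas = 383.66 m^3

383.66


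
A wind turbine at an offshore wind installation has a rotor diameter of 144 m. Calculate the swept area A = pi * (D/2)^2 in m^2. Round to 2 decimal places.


Compute the rotor radius:
  r = D / 2 = 144 / 2 = 72.0 m
Calculate swept area:
  A = pi * r^2 = pi * 72.0^2
  A = 16286.02 m^2

16286.02


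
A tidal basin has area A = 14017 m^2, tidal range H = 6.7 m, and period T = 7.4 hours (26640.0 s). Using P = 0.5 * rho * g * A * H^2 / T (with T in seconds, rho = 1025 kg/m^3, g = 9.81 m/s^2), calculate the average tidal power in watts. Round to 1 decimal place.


Convert period to seconds: T = 7.4 * 3600 = 26640.0 s
H^2 = 6.7^2 = 44.89
P = 0.5 * rho * g * A * H^2 / T
P = 0.5 * 1025 * 9.81 * 14017 * 44.89 / 26640.0
P = 118749.9 W

118749.9


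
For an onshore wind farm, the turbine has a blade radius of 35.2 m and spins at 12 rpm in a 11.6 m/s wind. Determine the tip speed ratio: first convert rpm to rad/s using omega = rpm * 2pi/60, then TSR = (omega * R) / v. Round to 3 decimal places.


Convert rotational speed to rad/s:
  omega = 12 * 2 * pi / 60 = 1.2566 rad/s
Compute tip speed:
  v_tip = omega * R = 1.2566 * 35.2 = 44.234 m/s
Tip speed ratio:
  TSR = v_tip / v_wind = 44.234 / 11.6 = 3.813

3.813


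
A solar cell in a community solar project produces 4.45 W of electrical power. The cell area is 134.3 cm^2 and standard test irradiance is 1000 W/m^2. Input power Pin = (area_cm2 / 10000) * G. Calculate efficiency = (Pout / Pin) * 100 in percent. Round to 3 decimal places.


First compute the input power:
  Pin = area_cm2 / 10000 * G = 134.3 / 10000 * 1000 = 13.43 W
Then compute efficiency:
  Efficiency = (Pout / Pin) * 100 = (4.45 / 13.43) * 100
  Efficiency = 33.135%

33.135


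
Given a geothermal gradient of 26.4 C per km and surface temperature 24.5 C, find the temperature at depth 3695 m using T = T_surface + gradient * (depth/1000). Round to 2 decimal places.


Convert depth to km: 3695 / 1000 = 3.695 km
Temperature increase = gradient * depth_km = 26.4 * 3.695 = 97.55 C
Temperature at depth = T_surface + delta_T = 24.5 + 97.55
T = 122.05 C

122.05


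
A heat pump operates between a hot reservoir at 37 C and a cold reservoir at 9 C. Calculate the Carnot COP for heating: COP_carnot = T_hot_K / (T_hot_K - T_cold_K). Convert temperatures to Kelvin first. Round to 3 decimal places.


Convert to Kelvin:
  T_hot = 37 + 273.15 = 310.15 K
  T_cold = 9 + 273.15 = 282.15 K
Apply Carnot COP formula:
  COP = T_hot_K / (T_hot_K - T_cold_K) = 310.15 / 28.0
  COP = 11.077

11.077


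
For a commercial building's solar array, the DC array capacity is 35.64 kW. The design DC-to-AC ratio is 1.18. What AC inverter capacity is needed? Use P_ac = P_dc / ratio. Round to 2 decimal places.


The inverter AC capacity is determined by the DC/AC ratio.
Given: P_dc = 35.64 kW, DC/AC ratio = 1.18
P_ac = P_dc / ratio = 35.64 / 1.18
P_ac = 30.20 kW

30.20


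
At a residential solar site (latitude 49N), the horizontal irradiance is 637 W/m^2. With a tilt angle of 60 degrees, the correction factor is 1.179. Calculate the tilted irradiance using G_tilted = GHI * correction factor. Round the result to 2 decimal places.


Identify the given values:
  GHI = 637 W/m^2, tilt correction factor = 1.179
Apply the formula G_tilted = GHI * factor:
  G_tilted = 637 * 1.179
  G_tilted = 751.02 W/m^2

751.02


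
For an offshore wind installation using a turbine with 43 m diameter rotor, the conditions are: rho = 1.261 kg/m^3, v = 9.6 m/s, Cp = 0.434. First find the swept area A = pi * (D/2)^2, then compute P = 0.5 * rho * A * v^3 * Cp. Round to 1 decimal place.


Step 1 -- Compute swept area:
  A = pi * (D/2)^2 = pi * (43/2)^2 = 1452.2 m^2
Step 2 -- Apply wind power equation:
  P = 0.5 * rho * A * v^3 * Cp
  v^3 = 9.6^3 = 884.736
  P = 0.5 * 1.261 * 1452.2 * 884.736 * 0.434
  P = 351572.8 W

351572.8


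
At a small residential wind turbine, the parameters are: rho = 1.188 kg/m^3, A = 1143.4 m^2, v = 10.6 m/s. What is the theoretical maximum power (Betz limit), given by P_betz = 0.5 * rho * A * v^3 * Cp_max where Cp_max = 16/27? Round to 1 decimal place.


The Betz coefficient Cp_max = 16/27 = 0.5926
v^3 = 10.6^3 = 1191.016
P_betz = 0.5 * rho * A * v^3 * Cp_max
P_betz = 0.5 * 1.188 * 1143.4 * 1191.016 * 0.5926
P_betz = 479356.3 W

479356.3


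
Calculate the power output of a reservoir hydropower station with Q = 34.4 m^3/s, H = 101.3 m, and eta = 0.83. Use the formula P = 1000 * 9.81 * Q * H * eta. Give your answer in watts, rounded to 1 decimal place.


Apply the hydropower formula P = rho * g * Q * H * eta
rho * g = 1000 * 9.81 = 9810.0
P = 9810.0 * 34.4 * 101.3 * 0.83
P = 28373635.7 W

28373635.7


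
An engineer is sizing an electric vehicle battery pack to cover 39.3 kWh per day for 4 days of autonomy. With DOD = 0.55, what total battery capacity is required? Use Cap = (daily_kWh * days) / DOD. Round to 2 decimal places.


Total energy needed = daily * days = 39.3 * 4 = 157.2 kWh
Account for depth of discharge:
  Cap = total_energy / DOD = 157.2 / 0.55
  Cap = 285.82 kWh

285.82


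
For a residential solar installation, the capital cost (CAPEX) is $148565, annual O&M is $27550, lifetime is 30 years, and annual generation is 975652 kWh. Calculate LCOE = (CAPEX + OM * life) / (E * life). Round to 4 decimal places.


Total cost = CAPEX + OM * lifetime = 148565 + 27550 * 30 = 148565 + 826500 = 975065
Total generation = annual * lifetime = 975652 * 30 = 29269560 kWh
LCOE = 975065 / 29269560
LCOE = 0.0333 $/kWh

0.0333


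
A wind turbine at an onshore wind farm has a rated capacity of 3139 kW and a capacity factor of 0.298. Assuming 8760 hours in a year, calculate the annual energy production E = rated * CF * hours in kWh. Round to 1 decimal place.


Annual energy = rated_kW * capacity_factor * hours_per_year
Given: P_rated = 3139 kW, CF = 0.298, hours = 8760
E = 3139 * 0.298 * 8760
E = 8194296.7 kWh

8194296.7


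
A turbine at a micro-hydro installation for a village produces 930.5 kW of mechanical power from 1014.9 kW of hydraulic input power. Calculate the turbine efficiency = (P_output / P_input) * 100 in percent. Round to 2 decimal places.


Turbine efficiency = (output power / input power) * 100
eta = (930.5 / 1014.9) * 100
eta = 91.68%

91.68


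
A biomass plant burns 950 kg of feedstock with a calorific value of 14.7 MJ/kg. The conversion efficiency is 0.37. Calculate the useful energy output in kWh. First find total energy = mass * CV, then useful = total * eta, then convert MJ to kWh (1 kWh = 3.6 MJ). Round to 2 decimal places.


Total energy = mass * CV = 950 * 14.7 = 13965.0 MJ
Useful energy = total * eta = 13965.0 * 0.37 = 5167.05 MJ
Convert to kWh: 5167.05 / 3.6
Useful energy = 1435.29 kWh

1435.29
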